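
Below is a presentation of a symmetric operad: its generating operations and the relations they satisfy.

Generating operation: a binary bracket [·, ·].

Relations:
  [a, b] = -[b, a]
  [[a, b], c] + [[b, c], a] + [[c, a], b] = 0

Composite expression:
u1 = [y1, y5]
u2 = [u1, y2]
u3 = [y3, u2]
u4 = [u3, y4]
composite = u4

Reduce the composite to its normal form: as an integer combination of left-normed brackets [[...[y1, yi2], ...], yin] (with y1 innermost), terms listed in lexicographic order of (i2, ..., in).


-[[[[y1, y5], y2], y3], y4]


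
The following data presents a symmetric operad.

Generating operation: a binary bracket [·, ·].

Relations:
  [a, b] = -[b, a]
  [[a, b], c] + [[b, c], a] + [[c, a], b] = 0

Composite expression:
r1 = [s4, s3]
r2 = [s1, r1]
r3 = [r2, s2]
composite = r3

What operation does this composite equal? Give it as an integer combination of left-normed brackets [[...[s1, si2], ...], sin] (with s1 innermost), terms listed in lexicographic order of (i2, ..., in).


-[[[s1, s3], s4], s2] + [[[s1, s4], s3], s2]

Left-normed coefficients sit on the s1-initial expansion words.
Composite bracket: [[s1, [s4, s3]], s2]
Applying ab - ba throughout gives 8 signed words (2^3 = 8).
Coefficients come from the s1-initial words:
  from s1s3s4s2, sign -1: term -[[[s1, s3], s4], s2]
  from s1s4s3s2, sign +1: term +[[[s1, s4], s3], s2]


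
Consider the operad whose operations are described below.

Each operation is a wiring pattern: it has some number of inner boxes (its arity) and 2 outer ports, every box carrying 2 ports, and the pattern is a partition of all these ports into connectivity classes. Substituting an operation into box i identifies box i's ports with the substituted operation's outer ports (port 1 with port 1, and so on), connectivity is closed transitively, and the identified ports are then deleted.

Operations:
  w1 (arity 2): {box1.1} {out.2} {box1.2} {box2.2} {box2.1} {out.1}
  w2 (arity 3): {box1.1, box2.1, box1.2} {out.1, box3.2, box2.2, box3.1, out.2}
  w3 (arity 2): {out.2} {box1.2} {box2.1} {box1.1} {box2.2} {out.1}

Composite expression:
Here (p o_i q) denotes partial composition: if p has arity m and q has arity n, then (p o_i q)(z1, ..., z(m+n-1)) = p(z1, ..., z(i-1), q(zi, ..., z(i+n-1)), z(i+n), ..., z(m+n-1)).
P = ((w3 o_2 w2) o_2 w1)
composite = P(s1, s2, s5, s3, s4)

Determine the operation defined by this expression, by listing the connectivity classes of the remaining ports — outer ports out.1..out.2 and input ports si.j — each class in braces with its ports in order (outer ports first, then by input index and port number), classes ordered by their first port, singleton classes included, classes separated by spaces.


Connectivity passes through glued w3-boundaries; trace each wire chain.
after w1, the pattern on (s2, s5) reads {out.1} {out.2} {s2.1} {s2.2} {s5.1} {s5.2} (out.j = its outer ports)
after w2, the pattern on (s2, s5, s3, s4) reads {out.1, out.2, s3.2, s4.1, s4.2} {s2.1} {s2.2} {s3.1} {s5.1} {s5.2} (out.j = its outer ports)
after w3, the pattern on (s1, s2, s5, s3, s4) reads {out.1} {out.2} {s1.1} {s1.2} {s2.1} {s2.2} {s3.1} {s3.2, s4.1, s4.2} {s5.1} {s5.2} (out.j = its outer ports)

{out.1} {out.2} {s1.1} {s1.2} {s2.1} {s2.2} {s3.1} {s3.2, s4.1, s4.2} {s5.1} {s5.2}


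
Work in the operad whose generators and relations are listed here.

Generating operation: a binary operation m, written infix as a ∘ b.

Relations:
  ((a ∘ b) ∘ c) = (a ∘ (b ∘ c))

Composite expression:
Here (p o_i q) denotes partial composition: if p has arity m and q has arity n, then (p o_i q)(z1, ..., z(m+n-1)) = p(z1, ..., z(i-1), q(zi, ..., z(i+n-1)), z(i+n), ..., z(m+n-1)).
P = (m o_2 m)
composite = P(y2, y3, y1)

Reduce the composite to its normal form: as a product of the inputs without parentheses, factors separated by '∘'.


Key point: m is associative — brackets drop, the y-order remains.
(y3 ∘ y1) flattens to y3 ∘ y1
(y2 ∘ (y3 ∘ y1)) flattens to y2 ∘ y3 ∘ y1

y2 ∘ y3 ∘ y1


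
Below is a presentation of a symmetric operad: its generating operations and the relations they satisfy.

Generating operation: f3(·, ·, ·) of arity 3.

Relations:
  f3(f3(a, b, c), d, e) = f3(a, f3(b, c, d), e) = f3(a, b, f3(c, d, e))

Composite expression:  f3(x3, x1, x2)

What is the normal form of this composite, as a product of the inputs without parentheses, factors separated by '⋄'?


x3 ⋄ x1 ⋄ x2

Key point: f3 is associative — brackets drop, the x-order remains.
f3(x3, x1, x2) spells out as x3 ⋄ x1 ⋄ x2


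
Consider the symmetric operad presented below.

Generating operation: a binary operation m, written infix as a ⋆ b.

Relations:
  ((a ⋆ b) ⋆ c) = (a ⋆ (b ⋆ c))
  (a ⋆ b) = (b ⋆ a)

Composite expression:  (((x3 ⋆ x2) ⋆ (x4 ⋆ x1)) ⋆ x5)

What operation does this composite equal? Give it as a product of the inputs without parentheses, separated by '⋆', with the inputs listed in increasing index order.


Any arrangement under m is one operation, so sort the x-inputs.
(x3 ⋆ x2) reduces to x3 ⋆ x2
(x4 ⋆ x1) reduces to x4 ⋆ x1
((x3 ⋆ x2) ⋆ (x4 ⋆ x1)) reduces to x3 ⋆ x2 ⋆ x4 ⋆ x1
(((x3 ⋆ x2) ⋆ (x4 ⋆ x1)) ⋆ x5) reduces to x3 ⋆ x2 ⋆ x4 ⋆ x1 ⋆ x5
reordering the factors by index: x1 ⋆ x2 ⋆ x3 ⋆ x4 ⋆ x5

x1 ⋆ x2 ⋆ x3 ⋆ x4 ⋆ x5


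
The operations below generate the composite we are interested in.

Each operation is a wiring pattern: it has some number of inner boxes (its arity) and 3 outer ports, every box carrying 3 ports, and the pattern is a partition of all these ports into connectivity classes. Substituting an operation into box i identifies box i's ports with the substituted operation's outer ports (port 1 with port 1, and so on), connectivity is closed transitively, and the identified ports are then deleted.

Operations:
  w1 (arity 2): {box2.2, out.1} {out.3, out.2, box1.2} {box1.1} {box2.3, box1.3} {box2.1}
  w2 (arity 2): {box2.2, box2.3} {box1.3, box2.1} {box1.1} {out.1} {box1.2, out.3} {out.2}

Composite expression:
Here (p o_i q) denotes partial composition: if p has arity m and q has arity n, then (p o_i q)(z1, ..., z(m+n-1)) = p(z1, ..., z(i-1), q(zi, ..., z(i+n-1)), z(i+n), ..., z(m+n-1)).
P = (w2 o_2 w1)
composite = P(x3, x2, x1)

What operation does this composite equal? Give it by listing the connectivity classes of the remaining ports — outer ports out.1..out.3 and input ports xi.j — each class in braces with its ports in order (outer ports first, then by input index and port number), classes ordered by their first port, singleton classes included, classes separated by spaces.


{out.1} {out.2} {out.3, x3.2} {x1.1} {x1.2, x3.3} {x1.3, x2.3} {x2.1} {x2.2} {x3.1}

Connectivity passes through glued w2-boundaries; trace each wire chain.
the subtree at w1 composes to {out.1, x1.2} {out.2, out.3, x2.2} {x1.1} {x1.3, x2.3} {x2.1} on (x2, x1); out.j = own outer ports
the subtree at w2 composes to {out.1} {out.2} {out.3, x3.2} {x1.1} {x1.2, x3.3} {x1.3, x2.3} {x2.1} {x2.2} {x3.1} on (x3, x2, x1); out.j = own outer ports


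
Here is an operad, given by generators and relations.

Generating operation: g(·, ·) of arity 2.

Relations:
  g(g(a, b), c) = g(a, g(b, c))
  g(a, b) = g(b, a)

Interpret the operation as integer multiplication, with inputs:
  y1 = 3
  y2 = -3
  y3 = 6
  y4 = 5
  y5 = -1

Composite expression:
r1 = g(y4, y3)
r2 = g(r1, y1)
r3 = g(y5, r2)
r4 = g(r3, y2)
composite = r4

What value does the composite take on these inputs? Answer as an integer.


270

g(y4, y3) = 30
g(g(y4, y3), y1) = 90
g(y5, g(g(y4, y3), y1)) = -90
g(g(y5, g(g(y4, y3), y1)), y2) = 270


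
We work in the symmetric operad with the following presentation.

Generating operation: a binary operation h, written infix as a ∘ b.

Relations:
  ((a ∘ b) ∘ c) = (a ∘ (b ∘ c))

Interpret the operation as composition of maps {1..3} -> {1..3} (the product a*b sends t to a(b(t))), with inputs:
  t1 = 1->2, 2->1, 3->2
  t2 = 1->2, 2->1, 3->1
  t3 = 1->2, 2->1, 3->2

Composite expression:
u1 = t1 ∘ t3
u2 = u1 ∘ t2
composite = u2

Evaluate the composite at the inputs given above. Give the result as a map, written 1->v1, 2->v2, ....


1->2, 2->1, 3->1

(t1 ∘ t3) = 1->1, 2->2, 3->1
((t1 ∘ t3) ∘ t2) = 1->2, 2->1, 3->1


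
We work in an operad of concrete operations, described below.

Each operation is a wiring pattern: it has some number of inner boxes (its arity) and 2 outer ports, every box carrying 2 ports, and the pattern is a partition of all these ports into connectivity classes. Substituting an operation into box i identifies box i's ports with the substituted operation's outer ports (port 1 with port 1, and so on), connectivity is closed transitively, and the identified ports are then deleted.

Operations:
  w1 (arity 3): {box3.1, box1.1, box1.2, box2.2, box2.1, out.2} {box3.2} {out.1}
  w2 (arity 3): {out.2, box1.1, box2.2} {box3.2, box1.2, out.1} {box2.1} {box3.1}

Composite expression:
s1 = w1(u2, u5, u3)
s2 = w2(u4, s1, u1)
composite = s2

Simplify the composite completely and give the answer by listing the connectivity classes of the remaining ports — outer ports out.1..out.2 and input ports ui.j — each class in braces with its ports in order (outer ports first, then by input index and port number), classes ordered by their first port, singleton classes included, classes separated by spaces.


{out.1, u1.2, u4.2} {out.2, u2.1, u2.2, u3.1, u4.1, u5.1, u5.2} {u1.1} {u3.2}

Reachability decides: close wires over w2-identified ports.
w1 over (u2, u5, u3) gives {out.1} {out.2, u2.1, u2.2, u3.1, u5.1, u5.2} {u3.2}, out.j being that stage's outer ports
w2 over (u4, u2, u5, u3, u1) gives {out.1, u1.2, u4.2} {out.2, u2.1, u2.2, u3.1, u4.1, u5.1, u5.2} {u1.1} {u3.2}, out.j being that stage's outer ports


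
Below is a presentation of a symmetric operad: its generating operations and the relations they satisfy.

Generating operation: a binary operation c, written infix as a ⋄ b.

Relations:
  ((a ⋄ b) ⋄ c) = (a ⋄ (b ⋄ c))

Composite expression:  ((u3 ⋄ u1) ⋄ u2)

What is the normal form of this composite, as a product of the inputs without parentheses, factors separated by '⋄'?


All parenthesizations of c agree; list the u-inputs left to right.
(u3 ⋄ u1) unparenthesizes to u3 ⋄ u1
((u3 ⋄ u1) ⋄ u2) unparenthesizes to u3 ⋄ u1 ⋄ u2

u3 ⋄ u1 ⋄ u2


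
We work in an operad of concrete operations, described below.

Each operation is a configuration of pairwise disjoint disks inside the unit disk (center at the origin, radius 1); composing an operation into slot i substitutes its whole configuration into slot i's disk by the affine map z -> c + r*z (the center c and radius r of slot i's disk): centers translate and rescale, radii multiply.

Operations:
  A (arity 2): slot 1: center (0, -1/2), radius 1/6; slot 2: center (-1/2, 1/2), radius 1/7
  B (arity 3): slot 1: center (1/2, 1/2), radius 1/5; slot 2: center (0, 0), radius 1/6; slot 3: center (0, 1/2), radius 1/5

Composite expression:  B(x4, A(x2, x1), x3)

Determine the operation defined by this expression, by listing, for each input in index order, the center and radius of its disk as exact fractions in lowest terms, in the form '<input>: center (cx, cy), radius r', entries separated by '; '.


x1: center (-1/12, 1/12), radius 1/42; x2: center (0, -1/12), radius 1/36; x3: center (0, 1/2), radius 1/5; x4: center (1/2, 1/2), radius 1/5

Follow each x-input down from B: c' goes to c + r*c', radius to r*r'.
input x4: applying the 1 nested substitution gives center (1/2, 1/2), radius 1/5
input x2: applying the 2 nested substitutions gives center (0, -1/12), radius 1/36
input x1: applying the 2 nested substitutions gives center (-1/12, 1/12), radius 1/42
input x3: applying the 1 nested substitution gives center (0, 1/2), radius 1/5


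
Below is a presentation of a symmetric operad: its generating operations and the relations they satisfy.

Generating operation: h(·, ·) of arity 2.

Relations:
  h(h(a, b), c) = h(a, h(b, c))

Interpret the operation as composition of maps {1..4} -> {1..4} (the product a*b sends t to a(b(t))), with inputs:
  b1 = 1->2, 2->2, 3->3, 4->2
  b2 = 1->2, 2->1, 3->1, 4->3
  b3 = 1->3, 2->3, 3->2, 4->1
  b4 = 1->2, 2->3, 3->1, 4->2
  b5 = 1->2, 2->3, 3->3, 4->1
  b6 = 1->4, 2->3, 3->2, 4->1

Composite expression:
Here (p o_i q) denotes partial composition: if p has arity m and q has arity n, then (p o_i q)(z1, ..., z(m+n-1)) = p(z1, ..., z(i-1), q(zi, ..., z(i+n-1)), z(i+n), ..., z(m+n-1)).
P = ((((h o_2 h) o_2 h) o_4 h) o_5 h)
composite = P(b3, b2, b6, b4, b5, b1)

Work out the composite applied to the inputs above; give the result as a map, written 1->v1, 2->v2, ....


h(b2, b6) = 1->3, 2->1, 3->1, 4->2
h(b5, b1) = 1->3, 2->3, 3->3, 4->3
h(b4, h(b5, b1)) = 1->1, 2->1, 3->1, 4->1
h(h(b2, b6), h(b4, h(b5, b1))) = 1->3, 2->3, 3->3, 4->3
h(b3, h(h(b2, b6), h(b4, h(b5, b1)))) = 1->2, 2->2, 3->2, 4->2

1->2, 2->2, 3->2, 4->2


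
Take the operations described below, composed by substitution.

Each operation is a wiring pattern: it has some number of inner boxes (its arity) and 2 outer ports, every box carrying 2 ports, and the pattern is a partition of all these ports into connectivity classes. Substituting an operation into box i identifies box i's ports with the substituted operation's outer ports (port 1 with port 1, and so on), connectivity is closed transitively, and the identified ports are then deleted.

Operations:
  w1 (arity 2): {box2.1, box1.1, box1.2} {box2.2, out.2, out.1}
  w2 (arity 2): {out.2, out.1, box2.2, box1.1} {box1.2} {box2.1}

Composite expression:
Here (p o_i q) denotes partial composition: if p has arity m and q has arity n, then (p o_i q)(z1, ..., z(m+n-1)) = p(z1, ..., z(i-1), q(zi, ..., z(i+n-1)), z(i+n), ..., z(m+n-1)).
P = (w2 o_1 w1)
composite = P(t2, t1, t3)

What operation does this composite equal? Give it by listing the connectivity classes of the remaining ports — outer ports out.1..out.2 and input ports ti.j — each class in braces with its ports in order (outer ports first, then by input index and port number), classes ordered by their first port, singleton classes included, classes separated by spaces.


{out.1, out.2, t1.2, t3.2} {t1.1, t2.1, t2.2} {t3.1}

After gluing at w2, chains via deleted ports link the t-ports.
the subtree at w1 composes to {out.1, out.2, t1.2} {t1.1, t2.1, t2.2} on (t2, t1); out.j = own outer ports
the subtree at w2 composes to {out.1, out.2, t1.2, t3.2} {t1.1, t2.1, t2.2} {t3.1} on (t2, t1, t3); out.j = own outer ports


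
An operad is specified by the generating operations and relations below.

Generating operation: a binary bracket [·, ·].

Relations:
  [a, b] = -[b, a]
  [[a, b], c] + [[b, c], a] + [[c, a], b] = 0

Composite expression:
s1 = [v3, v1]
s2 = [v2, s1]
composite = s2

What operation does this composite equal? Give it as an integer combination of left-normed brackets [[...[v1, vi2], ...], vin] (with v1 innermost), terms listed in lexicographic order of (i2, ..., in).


[[v1, v3], v2]


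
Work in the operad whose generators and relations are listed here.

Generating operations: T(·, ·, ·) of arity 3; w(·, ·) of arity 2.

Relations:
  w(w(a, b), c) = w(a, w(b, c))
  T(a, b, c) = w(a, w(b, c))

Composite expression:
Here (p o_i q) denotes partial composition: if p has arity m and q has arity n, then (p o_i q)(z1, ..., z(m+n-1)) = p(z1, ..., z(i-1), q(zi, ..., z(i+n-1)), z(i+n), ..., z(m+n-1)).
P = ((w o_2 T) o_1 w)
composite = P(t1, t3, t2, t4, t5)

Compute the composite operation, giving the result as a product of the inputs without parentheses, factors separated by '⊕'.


t1 ⊕ t3 ⊕ t2 ⊕ t4 ⊕ t5

Under associativity of w, the answer is the t's in reading order.
w(t1, t3) flattens to t1 ⊕ t3
T(t2, t4, t5) flattens to t2 ⊕ t4 ⊕ t5
w(w(t1, t3), T(t2, t4, t5)) flattens to t1 ⊕ t3 ⊕ t2 ⊕ t4 ⊕ t5


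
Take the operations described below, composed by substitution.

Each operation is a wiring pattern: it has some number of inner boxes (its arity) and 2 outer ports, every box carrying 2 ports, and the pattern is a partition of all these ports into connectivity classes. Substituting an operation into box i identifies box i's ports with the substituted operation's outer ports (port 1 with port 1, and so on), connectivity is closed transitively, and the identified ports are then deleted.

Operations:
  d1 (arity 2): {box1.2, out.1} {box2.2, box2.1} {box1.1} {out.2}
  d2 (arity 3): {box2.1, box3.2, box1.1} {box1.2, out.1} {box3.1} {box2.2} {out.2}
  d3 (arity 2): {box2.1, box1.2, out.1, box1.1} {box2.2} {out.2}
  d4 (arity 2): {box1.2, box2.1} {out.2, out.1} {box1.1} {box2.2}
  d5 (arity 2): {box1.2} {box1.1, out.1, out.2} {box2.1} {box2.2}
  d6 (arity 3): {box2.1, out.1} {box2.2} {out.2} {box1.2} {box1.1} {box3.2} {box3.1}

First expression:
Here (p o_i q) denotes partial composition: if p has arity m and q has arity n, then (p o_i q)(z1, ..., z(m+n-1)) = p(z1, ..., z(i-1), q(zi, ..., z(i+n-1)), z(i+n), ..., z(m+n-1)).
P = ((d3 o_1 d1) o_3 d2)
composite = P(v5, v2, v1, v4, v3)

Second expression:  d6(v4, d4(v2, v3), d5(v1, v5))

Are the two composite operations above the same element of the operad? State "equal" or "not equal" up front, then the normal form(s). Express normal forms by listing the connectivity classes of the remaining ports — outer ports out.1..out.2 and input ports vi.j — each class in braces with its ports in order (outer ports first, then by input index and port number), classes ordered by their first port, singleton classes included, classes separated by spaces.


not equal: they reduce to {out.1, v1.2, v5.2} {out.2} {v1.1, v3.2, v4.1} {v2.1, v2.2} {v3.1} {v4.2} {v5.1} and {out.1} {out.2} {v1.1} {v1.2} {v2.1} {v2.2, v3.1} {v3.2} {v4.1} {v4.2} {v5.1} {v5.2}

In normal form, the first expression is {out.1, v1.2, v5.2} {out.2} {v1.1, v3.2, v4.1} {v2.1, v2.2} {v3.1} {v4.2} {v5.1}
In normal form, the second expression is {out.1} {out.2} {v1.1} {v1.2} {v2.1} {v2.2, v3.1} {v3.2} {v4.1} {v4.2} {v5.1} {v5.2}
They disagree, so not equal.


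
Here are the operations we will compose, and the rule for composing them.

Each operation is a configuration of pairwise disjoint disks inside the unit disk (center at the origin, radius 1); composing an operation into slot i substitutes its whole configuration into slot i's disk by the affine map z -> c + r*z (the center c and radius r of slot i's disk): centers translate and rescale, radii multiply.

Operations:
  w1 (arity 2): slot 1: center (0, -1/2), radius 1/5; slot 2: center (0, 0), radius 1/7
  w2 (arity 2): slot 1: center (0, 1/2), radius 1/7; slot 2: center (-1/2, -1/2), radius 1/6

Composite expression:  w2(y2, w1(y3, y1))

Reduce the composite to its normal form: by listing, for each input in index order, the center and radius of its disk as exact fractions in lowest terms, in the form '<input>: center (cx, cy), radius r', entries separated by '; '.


Only the slot chain above each y matters under w2; compose those maps.
y2: after 1 affine step, its disk has center (0, 1/2), radius 1/7
y3: after 2 affine steps, its disk has center (-1/2, -7/12), radius 1/30
y1: after 2 affine steps, its disk has center (-1/2, -1/2), radius 1/42

y1: center (-1/2, -1/2), radius 1/42; y2: center (0, 1/2), radius 1/7; y3: center (-1/2, -7/12), radius 1/30


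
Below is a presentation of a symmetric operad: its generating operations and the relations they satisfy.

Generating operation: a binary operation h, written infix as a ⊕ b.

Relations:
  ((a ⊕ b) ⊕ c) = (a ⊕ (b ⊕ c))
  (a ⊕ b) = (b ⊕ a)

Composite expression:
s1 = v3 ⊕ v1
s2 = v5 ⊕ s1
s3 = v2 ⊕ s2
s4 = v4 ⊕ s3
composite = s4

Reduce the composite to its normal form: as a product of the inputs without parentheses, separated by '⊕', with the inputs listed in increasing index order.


v1 ⊕ v2 ⊕ v3 ⊕ v4 ⊕ v5

Any arrangement under h is one operation, so sort the v-inputs.
(v3 ⊕ v1) reduces to v3 ⊕ v1
(v5 ⊕ (v3 ⊕ v1)) reduces to v5 ⊕ v3 ⊕ v1
(v2 ⊕ (v5 ⊕ (v3 ⊕ v1))) reduces to v2 ⊕ v5 ⊕ v3 ⊕ v1
(v4 ⊕ (v2 ⊕ (v5 ⊕ (v3 ⊕ v1)))) reduces to v4 ⊕ v2 ⊕ v5 ⊕ v3 ⊕ v1
commutativity sorts the factors: v1 ⊕ v2 ⊕ v3 ⊕ v4 ⊕ v5


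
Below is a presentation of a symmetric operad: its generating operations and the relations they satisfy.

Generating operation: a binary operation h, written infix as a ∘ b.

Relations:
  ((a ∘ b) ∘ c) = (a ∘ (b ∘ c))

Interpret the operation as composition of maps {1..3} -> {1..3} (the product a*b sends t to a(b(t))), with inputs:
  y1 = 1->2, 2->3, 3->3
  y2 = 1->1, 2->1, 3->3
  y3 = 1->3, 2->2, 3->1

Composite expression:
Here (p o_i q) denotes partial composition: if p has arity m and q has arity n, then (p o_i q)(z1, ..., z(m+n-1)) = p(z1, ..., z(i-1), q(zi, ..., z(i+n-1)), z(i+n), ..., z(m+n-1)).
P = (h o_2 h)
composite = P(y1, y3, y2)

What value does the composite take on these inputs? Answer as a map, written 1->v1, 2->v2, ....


(y3 ∘ y2) = 1->3, 2->3, 3->1
(y1 ∘ (y3 ∘ y2)) = 1->3, 2->3, 3->2

1->3, 2->3, 3->2


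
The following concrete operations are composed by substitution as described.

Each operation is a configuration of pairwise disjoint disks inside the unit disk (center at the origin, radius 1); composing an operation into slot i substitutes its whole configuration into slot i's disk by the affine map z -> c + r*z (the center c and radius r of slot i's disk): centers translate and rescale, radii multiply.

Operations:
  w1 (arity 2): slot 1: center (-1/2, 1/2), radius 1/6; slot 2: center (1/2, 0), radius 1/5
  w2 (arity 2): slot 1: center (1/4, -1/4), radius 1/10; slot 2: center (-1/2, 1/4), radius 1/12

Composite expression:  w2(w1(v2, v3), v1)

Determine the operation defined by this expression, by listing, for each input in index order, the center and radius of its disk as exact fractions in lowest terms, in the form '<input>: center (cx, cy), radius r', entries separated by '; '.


Follow each v-input down from w2: c' goes to c + r*c', radius to r*r'.
tracing v2 down its 2-map path: center (1/5, -1/5), radius 1/60
tracing v3 down its 2-map path: center (3/10, -1/4), radius 1/50
tracing v1 down its 1-map path: center (-1/2, 1/4), radius 1/12

v1: center (-1/2, 1/4), radius 1/12; v2: center (1/5, -1/5), radius 1/60; v3: center (3/10, -1/4), radius 1/50


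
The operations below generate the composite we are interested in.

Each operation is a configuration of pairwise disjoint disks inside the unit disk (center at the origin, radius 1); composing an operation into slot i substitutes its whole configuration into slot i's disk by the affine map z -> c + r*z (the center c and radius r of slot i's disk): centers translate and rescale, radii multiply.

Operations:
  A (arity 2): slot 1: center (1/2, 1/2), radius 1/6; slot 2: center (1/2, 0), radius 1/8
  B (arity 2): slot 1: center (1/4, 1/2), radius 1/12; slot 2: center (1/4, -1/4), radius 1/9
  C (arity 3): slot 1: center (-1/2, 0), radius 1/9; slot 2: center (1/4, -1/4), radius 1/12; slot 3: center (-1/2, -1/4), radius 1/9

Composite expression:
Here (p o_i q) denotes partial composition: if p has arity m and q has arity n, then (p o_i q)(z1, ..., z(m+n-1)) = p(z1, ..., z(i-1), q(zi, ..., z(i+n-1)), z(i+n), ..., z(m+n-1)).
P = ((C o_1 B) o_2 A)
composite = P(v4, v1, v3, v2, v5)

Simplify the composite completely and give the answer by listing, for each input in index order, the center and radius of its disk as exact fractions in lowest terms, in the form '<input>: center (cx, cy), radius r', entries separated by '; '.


v1: center (-151/324, -7/324), radius 1/486; v2: center (1/4, -1/4), radius 1/12; v3: center (-151/324, -1/36), radius 1/648; v4: center (-17/36, 1/18), radius 1/108; v5: center (-1/2, -1/4), radius 1/9

Affine substitution under C: radii multiply and v-centers shift.
tracing v4 down its 2-map path: center (-17/36, 1/18), radius 1/108
tracing v1 down its 3-map path: center (-151/324, -7/324), radius 1/486
tracing v3 down its 3-map path: center (-151/324, -1/36), radius 1/648
tracing v2 down its 1-map path: center (1/4, -1/4), radius 1/12
tracing v5 down its 1-map path: center (-1/2, -1/4), radius 1/9


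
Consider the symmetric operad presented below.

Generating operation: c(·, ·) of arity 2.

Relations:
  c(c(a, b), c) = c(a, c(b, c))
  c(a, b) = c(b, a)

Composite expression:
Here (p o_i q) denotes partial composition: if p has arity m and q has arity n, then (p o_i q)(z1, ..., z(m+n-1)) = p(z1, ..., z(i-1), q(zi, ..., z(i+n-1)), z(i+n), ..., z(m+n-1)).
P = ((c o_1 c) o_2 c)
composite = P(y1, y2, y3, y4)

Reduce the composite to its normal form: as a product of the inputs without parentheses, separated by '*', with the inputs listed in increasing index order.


Both nesting and order wash out for c; what remains is which y's occur.
c(y2, y3) unparenthesizes to y2 * y3
c(y1, c(y2, y3)) unparenthesizes to y1 * y2 * y3
c(c(y1, c(y2, y3)), y4) unparenthesizes to y1 * y2 * y3 * y4
commutativity sorts the factors: y1 * y2 * y3 * y4

y1 * y2 * y3 * y4


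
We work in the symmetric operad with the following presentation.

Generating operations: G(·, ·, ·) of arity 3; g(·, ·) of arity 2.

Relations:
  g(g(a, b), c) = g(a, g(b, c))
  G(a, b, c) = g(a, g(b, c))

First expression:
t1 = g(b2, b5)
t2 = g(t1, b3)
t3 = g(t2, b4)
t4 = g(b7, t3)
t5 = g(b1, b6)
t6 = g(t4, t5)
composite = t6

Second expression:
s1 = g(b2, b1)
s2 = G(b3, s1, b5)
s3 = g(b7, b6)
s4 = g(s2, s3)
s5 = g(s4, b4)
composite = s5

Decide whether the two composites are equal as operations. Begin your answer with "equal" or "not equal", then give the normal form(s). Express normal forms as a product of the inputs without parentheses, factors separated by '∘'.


not equal; first: b7 ∘ b2 ∘ b5 ∘ b3 ∘ b4 ∘ b1 ∘ b6; second: b3 ∘ b2 ∘ b1 ∘ b5 ∘ b7 ∘ b6 ∘ b4

In normal form, the first expression is b7 ∘ b2 ∘ b5 ∘ b3 ∘ b4 ∘ b1 ∘ b6
In normal form, the second expression is b3 ∘ b2 ∘ b1 ∘ b5 ∘ b7 ∘ b6 ∘ b4
No match — not equal.


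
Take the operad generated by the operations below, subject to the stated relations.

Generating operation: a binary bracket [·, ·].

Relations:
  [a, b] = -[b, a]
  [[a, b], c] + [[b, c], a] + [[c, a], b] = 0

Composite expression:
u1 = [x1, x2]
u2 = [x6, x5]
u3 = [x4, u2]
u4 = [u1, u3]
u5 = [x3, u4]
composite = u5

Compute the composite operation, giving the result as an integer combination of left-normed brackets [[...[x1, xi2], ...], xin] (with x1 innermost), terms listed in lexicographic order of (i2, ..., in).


[[[[[x1, x2], x4], x5], x6], x3] - [[[[[x1, x2], x4], x6], x5], x3] - [[[[[x1, x2], x5], x6], x4], x3] + [[[[[x1, x2], x6], x5], x4], x3]

A multilinear Lie element is pinned by x1-initial words (x1 innermost).
Composite bracket: [x3, [[x1, x2], [x4, [x6, x5]]]]
Expanding via [a, b] = ab - ba: 32 signed words (2^5 = 32).
Words beginning with x1 determine it all:
  x1x2x4x5x6x3 (sign +1) contributes +[[[[[x1, x2], x4], x5], x6], x3]
  x1x2x4x6x5x3 (sign -1) contributes -[[[[[x1, x2], x4], x6], x5], x3]
  x1x2x5x6x4x3 (sign -1) contributes -[[[[[x1, x2], x5], x6], x4], x3]
  x1x2x6x5x4x3 (sign +1) contributes +[[[[[x1, x2], x6], x5], x4], x3]


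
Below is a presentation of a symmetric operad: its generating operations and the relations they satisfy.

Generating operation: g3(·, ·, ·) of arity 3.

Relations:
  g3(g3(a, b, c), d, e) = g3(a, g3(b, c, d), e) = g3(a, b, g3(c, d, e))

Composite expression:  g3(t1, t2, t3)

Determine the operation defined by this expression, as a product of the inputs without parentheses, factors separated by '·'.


t1 · t2 · t3

Key point: g3 is associative — brackets drop, the t-order remains.
g3(t1, t2, t3) collapses to t1 · t2 · t3


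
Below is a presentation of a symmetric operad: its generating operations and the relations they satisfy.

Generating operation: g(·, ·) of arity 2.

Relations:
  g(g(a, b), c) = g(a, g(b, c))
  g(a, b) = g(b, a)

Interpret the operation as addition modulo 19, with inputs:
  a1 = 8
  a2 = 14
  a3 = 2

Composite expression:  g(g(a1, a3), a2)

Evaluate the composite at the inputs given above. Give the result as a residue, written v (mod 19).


5 (mod 19)

g(a1, a3) = 10
g(g(a1, a3), a2) = 5


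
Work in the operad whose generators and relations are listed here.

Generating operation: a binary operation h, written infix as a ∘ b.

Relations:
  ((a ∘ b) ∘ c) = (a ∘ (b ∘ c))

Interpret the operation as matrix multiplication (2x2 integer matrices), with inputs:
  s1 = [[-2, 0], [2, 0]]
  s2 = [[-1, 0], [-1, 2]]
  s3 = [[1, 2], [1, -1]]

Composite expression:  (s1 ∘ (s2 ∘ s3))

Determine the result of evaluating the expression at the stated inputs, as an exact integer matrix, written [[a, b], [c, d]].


(s2 ∘ s3) = [[-1, -2], [1, -4]]
(s1 ∘ (s2 ∘ s3)) = [[2, 4], [-2, -4]]

[[2, 4], [-2, -4]]


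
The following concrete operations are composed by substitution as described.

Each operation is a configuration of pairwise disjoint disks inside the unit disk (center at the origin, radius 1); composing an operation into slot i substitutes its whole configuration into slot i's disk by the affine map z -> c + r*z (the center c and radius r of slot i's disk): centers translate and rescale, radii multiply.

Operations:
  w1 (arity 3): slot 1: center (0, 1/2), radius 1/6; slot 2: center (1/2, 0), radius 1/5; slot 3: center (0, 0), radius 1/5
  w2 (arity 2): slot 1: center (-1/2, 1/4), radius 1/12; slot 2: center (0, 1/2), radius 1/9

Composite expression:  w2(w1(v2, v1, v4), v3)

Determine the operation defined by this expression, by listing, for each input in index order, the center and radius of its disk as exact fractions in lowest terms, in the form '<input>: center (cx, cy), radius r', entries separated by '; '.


v1: center (-11/24, 1/4), radius 1/60; v2: center (-1/2, 7/24), radius 1/72; v3: center (0, 1/2), radius 1/9; v4: center (-1/2, 1/4), radius 1/60

Only the slot chain above each v matters under w2; compose those maps.
tracing v2 down its 2-map path: center (-1/2, 7/24), radius 1/72
tracing v1 down its 2-map path: center (-11/24, 1/4), radius 1/60
tracing v4 down its 2-map path: center (-1/2, 1/4), radius 1/60
tracing v3 down its 1-map path: center (0, 1/2), radius 1/9


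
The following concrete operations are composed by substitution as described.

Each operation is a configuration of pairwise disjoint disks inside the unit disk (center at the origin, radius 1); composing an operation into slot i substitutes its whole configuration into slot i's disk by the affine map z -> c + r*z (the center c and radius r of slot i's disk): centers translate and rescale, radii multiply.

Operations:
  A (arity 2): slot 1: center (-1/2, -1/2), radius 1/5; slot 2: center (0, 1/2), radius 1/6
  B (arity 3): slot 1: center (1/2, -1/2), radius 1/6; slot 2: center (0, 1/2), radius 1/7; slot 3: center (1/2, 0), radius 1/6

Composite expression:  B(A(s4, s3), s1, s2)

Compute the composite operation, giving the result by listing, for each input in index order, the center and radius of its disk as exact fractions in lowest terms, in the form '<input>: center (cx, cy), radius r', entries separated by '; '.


s1: center (0, 1/2), radius 1/7; s2: center (1/2, 0), radius 1/6; s3: center (1/2, -5/12), radius 1/36; s4: center (5/12, -7/12), radius 1/30


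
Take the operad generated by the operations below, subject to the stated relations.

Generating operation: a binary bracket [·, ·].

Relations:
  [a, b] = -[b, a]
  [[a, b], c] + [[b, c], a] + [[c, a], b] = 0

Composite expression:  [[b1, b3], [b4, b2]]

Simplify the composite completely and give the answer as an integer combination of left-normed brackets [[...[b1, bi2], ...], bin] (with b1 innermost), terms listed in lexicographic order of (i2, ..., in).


-[[[b1, b3], b2], b4] + [[[b1, b3], b4], b2]


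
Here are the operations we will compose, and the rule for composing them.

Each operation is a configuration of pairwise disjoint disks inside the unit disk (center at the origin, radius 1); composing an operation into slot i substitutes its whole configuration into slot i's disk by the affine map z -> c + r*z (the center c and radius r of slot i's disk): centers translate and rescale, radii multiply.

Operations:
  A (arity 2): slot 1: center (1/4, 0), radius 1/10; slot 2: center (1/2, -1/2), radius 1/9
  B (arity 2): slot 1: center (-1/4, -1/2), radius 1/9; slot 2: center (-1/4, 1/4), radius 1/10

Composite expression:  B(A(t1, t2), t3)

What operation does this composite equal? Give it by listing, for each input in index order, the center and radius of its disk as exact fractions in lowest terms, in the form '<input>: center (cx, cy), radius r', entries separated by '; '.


t1: center (-2/9, -1/2), radius 1/90; t2: center (-7/36, -5/9), radius 1/81; t3: center (-1/4, 1/4), radius 1/10

Affine substitution under B: radii multiply and t-centers shift.
input t1: applying the 2 nested substitutions gives center (-2/9, -1/2), radius 1/90
input t2: applying the 2 nested substitutions gives center (-7/36, -5/9), radius 1/81
input t3: applying the 1 nested substitution gives center (-1/4, 1/4), radius 1/10


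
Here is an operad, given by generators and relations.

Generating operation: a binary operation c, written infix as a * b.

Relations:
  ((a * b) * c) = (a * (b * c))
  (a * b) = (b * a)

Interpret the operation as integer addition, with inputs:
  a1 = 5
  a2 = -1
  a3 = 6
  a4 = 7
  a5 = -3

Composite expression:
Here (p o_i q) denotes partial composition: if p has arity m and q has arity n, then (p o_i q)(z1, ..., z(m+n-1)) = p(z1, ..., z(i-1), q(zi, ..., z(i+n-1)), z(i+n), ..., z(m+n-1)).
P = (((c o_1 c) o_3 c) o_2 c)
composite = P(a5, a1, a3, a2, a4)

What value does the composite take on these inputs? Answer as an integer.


14

(a1 * a3) = 11
(a5 * (a1 * a3)) = 8
(a2 * a4) = 6
((a5 * (a1 * a3)) * (a2 * a4)) = 14


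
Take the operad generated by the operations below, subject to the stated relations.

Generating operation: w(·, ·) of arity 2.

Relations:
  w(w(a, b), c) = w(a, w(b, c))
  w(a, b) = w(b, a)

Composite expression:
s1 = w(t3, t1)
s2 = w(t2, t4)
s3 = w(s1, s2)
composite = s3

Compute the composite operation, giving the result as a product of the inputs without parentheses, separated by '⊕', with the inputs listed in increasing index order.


t1 ⊕ t2 ⊕ t3 ⊕ t4

With w associative and commutative, the t-input set is all that matters.
w(t3, t1) unparenthesizes to t3 ⊕ t1
w(t2, t4) unparenthesizes to t2 ⊕ t4
w(w(t3, t1), w(t2, t4)) unparenthesizes to t3 ⊕ t1 ⊕ t2 ⊕ t4
the factors in increasing index order: t1 ⊕ t2 ⊕ t3 ⊕ t4


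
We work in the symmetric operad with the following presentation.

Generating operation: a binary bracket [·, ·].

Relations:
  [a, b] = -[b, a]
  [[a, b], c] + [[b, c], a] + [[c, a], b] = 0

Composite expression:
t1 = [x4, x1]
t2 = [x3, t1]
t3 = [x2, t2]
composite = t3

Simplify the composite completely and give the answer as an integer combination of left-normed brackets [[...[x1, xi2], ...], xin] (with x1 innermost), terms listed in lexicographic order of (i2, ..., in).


-[[[x1, x4], x3], x2]

Skip Jacobi rewriting: expand, keep x1-initial words, read off terms.
Composite bracket: [x2, [x3, [x4, x1]]]
Each bracket splits as ab - ba, giving 8 signed words (2^3 = 8).
Collect the words opening with x1:
  x1x4x3x2 (sign -1) contributes -[[[x1, x4], x3], x2]


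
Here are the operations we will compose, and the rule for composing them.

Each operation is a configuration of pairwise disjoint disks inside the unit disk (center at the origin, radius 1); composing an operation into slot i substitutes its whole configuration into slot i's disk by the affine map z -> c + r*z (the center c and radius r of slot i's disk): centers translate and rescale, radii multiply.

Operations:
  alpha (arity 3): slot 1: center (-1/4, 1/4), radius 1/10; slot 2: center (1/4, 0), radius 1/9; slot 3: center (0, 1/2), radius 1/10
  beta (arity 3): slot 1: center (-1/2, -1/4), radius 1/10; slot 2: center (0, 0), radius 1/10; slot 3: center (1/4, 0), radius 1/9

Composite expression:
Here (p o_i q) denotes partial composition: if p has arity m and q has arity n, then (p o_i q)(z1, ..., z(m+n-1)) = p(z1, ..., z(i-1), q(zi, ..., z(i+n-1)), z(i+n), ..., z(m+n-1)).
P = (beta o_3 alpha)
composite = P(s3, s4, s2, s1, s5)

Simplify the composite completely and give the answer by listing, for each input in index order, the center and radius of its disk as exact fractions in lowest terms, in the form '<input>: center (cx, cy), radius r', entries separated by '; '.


s1: center (5/18, 0), radius 1/81; s2: center (2/9, 1/36), radius 1/90; s3: center (-1/2, -1/4), radius 1/10; s4: center (0, 0), radius 1/10; s5: center (1/4, 1/18), radius 1/90

Only the slot chain above each s matters under beta; compose those maps.
tracing s3 down its 1-map path: center (-1/2, -1/4), radius 1/10
tracing s4 down its 1-map path: center (0, 0), radius 1/10
tracing s2 down its 2-map path: center (2/9, 1/36), radius 1/90
tracing s1 down its 2-map path: center (5/18, 0), radius 1/81
tracing s5 down its 2-map path: center (1/4, 1/18), radius 1/90


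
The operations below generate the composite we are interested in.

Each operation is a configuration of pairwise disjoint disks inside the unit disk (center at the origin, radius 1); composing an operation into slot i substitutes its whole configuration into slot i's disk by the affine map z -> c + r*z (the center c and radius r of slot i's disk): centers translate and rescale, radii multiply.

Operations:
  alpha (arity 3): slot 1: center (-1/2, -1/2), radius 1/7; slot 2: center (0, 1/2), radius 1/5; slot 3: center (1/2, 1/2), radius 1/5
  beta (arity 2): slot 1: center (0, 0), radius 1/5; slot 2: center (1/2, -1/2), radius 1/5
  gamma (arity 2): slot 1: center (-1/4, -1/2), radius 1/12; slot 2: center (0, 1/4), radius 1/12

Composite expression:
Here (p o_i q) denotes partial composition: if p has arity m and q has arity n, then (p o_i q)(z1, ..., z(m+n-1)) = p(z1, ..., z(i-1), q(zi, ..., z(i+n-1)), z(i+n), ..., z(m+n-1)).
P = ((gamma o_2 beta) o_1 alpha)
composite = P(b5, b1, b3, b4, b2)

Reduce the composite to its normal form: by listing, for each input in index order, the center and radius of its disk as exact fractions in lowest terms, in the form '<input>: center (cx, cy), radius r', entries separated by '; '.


b1: center (-1/4, -11/24), radius 1/60; b2: center (1/24, 5/24), radius 1/60; b3: center (-5/24, -11/24), radius 1/60; b4: center (0, 1/4), radius 1/60; b5: center (-7/24, -13/24), radius 1/84

Only the slot chain above each b matters under gamma; compose those maps.
tracing b5 down its 2-map path: center (-7/24, -13/24), radius 1/84
tracing b1 down its 2-map path: center (-1/4, -11/24), radius 1/60
tracing b3 down its 2-map path: center (-5/24, -11/24), radius 1/60
tracing b4 down its 2-map path: center (0, 1/4), radius 1/60
tracing b2 down its 2-map path: center (1/24, 5/24), radius 1/60


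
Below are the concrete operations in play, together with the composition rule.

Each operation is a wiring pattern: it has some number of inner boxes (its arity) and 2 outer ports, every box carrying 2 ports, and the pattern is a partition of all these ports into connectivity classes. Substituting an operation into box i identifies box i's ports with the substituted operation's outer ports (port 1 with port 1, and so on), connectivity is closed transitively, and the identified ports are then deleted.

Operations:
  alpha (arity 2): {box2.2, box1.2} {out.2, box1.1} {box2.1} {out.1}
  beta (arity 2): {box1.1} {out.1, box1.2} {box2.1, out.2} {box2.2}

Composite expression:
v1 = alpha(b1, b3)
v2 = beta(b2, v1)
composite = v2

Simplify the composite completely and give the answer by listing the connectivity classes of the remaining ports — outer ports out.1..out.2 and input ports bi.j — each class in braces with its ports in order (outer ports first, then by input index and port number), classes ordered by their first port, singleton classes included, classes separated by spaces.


Substituting into beta glues patterns; closure does the rest.
after alpha, the pattern on (b1, b3) reads {out.1} {out.2, b1.1} {b1.2, b3.2} {b3.1} (out.j = its outer ports)
after beta, the pattern on (b2, b1, b3) reads {out.1, b2.2} {out.2} {b1.1} {b1.2, b3.2} {b2.1} {b3.1} (out.j = its outer ports)

{out.1, b2.2} {out.2} {b1.1} {b1.2, b3.2} {b2.1} {b3.1}
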